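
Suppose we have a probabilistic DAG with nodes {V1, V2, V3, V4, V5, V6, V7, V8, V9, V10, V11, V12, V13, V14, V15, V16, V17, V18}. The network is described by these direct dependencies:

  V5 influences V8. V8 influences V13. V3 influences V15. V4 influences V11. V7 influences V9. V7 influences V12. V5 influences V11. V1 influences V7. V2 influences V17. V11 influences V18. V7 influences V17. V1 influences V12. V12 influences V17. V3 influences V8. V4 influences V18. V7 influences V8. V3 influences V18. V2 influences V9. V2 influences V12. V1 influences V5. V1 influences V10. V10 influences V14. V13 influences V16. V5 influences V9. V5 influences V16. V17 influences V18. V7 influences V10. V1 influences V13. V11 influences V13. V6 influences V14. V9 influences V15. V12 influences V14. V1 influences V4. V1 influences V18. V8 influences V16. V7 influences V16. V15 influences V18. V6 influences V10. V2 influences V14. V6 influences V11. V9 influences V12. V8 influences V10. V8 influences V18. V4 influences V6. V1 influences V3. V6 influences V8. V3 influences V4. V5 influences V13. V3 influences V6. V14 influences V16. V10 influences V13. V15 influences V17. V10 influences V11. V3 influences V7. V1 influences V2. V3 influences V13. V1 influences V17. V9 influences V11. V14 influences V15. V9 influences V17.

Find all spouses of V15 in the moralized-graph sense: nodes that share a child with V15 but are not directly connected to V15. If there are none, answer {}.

Children of V15: V17, V18.
  parents(V17) \ {V15} = {V1, V2, V7, V9, V12}.
  V18's other parents are V1, V3, V4, V8, V11, V17.
Excluding nodes already adjacent to V15 (V3, V9, V14, V17, V18), the co-parent-only contribution is {V1, V2, V4, V7, V8, V11, V12}.

{V1, V2, V4, V7, V8, V11, V12}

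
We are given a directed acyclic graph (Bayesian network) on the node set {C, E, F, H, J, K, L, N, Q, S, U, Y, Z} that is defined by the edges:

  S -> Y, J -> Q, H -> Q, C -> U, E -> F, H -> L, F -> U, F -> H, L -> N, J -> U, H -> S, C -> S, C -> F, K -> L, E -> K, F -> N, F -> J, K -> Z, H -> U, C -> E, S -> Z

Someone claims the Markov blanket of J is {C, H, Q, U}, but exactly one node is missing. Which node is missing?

J has children Q, U.
J has parent F.
Co-parents of J (other parents of its children):
  parents(Q) \ {J} = {H}.
  parents(U) \ {J} = {C, F, H}.
MB(J) = {C, F, H, Q, U}.
Comparing with the claimed set, F is missing.

F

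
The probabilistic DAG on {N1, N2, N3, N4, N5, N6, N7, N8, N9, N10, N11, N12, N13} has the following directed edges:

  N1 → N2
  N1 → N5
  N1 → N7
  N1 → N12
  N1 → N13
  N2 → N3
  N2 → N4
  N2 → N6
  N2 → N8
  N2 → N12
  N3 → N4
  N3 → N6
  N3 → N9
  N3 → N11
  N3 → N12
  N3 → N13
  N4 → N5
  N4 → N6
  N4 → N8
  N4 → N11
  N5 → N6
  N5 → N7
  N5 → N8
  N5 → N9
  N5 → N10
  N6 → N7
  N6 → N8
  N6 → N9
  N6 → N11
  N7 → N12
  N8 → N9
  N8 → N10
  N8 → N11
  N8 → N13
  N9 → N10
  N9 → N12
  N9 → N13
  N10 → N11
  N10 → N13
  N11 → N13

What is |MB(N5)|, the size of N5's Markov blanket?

Recall MB(v) = parents ∪ children ∪ spouses, where spouses are the other parents of v's children.
Children of N5: N6, N7, N8, N9, N10.
Parents of N5: N1, N4.
Co-parents of N5 (other parents of its children):
  N6: N2, N3, N4
  N7: N1, N6
  N8: N2, N4, N6
  N9: N3, N6, N8
  N10: N8, N9
MB(N5) = {N1, N2, N3, N4, N6, N7, N8, N9, N10}, which has 9 nodes.

9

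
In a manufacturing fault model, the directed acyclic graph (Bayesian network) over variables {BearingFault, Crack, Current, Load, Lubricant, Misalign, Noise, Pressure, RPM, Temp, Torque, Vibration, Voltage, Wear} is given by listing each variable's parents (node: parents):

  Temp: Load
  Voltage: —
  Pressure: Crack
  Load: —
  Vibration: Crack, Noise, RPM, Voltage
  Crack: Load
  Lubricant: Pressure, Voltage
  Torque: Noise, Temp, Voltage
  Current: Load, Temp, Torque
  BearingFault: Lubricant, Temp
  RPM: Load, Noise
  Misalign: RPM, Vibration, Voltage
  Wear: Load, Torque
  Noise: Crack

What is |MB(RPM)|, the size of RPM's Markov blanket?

A node's Markov blanket = Pa ∪ Ch ∪ (parents of Ch other than the node itself).
RPM's parents: Load, Noise.
Children of RPM: Misalign, Vibration.
For each child, the remaining parents (spouses of RPM):
  parents(Vibration) \ {RPM} = {Crack, Noise, Voltage}.
  parents(Misalign) \ {RPM} = {Vibration, Voltage}.
MB(RPM) = {Crack, Load, Misalign, Noise, Vibration, Voltage}, which has 6 nodes.

6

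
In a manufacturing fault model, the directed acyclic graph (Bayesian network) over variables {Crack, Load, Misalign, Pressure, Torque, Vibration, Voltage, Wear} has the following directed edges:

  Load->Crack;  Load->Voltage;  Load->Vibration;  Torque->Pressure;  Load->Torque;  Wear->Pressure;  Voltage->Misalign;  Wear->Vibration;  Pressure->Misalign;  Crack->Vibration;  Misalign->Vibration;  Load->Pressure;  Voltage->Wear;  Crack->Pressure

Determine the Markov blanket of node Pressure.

{Crack, Load, Misalign, Torque, Voltage, Wear}

A node's Markov blanket = Pa ∪ Ch ∪ (parents of Ch other than the node itself).
Pa(Pressure) = {Crack, Load, Torque, Wear}.
Ch(Pressure) = {Misalign}.
Other parents of Pressure's children:
  parents(Misalign) \ {Pressure} = {Voltage}.
Union: {Crack, Load, Torque, Wear} ∪ {Misalign} ∪ {Voltage} = {Crack, Load, Misalign, Torque, Voltage, Wear}.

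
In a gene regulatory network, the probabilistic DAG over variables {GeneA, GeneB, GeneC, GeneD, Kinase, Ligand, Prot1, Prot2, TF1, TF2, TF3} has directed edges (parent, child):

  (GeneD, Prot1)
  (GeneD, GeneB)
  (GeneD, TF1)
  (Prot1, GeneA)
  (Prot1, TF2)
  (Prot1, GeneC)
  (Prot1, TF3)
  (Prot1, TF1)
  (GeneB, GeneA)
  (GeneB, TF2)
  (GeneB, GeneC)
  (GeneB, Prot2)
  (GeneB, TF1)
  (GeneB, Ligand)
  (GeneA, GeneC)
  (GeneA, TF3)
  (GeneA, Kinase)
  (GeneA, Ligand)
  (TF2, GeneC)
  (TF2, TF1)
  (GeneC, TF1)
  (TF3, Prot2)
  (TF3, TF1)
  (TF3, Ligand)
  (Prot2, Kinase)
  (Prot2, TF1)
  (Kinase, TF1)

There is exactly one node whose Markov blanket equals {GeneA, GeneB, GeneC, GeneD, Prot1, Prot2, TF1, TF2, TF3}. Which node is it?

The target node must have every member of {GeneA, GeneB, GeneC, GeneD, Prot1, Prot2, TF1, TF2, TF3} as a parent, child, or co-parent, and no others.
Parents of Kinase: GeneA, Prot2; children: TF1; co-parents: GeneB, GeneC, GeneD, Prot1, Prot2, TF2, TF3.
These exactly cover the given set, so the node is Kinase.

Kinase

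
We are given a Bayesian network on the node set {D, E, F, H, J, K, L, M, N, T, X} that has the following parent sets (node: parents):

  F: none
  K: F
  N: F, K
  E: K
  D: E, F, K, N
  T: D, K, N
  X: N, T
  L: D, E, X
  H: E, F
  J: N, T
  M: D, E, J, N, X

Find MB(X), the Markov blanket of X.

The Markov blanket of a node is its parents, its children, and the other parents of its children.
X has parents N, T.
X has children L, M.
Other parents of X's children:
  L: D, E
  M: D, E, J, N
Union: {N, T} ∪ {L, M} ∪ {D, E, J, N} = {D, E, J, L, M, N, T}.

{D, E, J, L, M, N, T}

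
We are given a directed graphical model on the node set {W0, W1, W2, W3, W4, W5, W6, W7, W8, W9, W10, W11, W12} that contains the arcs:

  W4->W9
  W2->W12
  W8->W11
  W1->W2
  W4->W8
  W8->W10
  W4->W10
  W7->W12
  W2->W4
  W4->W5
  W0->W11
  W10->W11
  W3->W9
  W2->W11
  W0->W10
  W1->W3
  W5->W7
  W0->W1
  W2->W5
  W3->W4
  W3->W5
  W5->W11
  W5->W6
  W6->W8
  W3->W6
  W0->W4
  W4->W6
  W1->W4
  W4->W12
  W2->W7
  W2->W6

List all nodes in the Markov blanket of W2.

The Markov blanket of a node is its parents, its children, and the other parents of its children.
W2 has parent W1.
W2's children: W4, W5, W6, W7, W11, W12.
Other parents of W2's children:
  W4 also has parents W0, W1, W3.
  parents(W5) \ {W2} = {W3, W4}.
  parents(W6) \ {W2} = {W3, W4, W5}.
  W7 also has parent W5.
  W11's other parents are W0, W5, W8, W10.
  W12 also has parents W4, W7.
Union: {W1} ∪ {W4, W5, W6, W7, W11, W12} ∪ {W0, W1, W3, W4, W5, W7, W8, W10} = {W0, W1, W3, W4, W5, W6, W7, W8, W10, W11, W12}.

{W0, W1, W3, W4, W5, W6, W7, W8, W10, W11, W12}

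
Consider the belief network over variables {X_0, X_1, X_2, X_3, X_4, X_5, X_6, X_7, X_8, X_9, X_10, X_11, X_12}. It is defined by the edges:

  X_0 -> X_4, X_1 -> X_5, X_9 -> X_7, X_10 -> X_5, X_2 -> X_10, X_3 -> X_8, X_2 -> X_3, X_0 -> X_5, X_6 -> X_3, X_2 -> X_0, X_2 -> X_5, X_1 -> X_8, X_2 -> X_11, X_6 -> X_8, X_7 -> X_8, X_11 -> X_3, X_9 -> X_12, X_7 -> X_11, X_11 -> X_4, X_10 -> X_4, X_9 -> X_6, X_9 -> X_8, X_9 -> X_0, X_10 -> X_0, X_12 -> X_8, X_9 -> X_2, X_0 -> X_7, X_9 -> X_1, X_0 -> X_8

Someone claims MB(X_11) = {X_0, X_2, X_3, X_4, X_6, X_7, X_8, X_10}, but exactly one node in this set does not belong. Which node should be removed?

X_8

The Markov blanket of a node is its parents, its children, and the other parents of its children.
Children of X_11: X_3, X_4.
X_11 has parents X_2, X_7.
Parents of each child, excluding X_11:
  X_4 also has parents X_0, X_10.
  X_3's other parents are X_2, X_6.
MB(X_11) = {X_0, X_2, X_3, X_4, X_6, X_7, X_10}.
X_8 is neither a parent, child, nor co-parent of X_11, so it does not belong.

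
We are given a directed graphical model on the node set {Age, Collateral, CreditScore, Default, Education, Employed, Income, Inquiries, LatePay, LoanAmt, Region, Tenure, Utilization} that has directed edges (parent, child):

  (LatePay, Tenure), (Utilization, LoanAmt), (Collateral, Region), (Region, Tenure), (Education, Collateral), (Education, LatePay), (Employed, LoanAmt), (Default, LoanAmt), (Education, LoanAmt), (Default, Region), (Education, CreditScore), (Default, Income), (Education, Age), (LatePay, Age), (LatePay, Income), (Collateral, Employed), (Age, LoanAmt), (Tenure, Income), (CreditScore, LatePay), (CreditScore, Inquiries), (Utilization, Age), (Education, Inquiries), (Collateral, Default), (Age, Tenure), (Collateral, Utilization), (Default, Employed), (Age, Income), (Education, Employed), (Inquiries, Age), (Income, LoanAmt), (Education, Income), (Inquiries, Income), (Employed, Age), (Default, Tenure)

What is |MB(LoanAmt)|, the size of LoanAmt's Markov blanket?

A node's Markov blanket = Pa ∪ Ch ∪ (parents of Ch other than the node itself).
LoanAmt has parents Age, Default, Education, Employed, Income, Utilization.
LoanAmt's children: none.
LoanAmt has no children, so there are no co-parents.
MB(LoanAmt) = {Age, Default, Education, Employed, Income, Utilization}, which has 6 nodes.

6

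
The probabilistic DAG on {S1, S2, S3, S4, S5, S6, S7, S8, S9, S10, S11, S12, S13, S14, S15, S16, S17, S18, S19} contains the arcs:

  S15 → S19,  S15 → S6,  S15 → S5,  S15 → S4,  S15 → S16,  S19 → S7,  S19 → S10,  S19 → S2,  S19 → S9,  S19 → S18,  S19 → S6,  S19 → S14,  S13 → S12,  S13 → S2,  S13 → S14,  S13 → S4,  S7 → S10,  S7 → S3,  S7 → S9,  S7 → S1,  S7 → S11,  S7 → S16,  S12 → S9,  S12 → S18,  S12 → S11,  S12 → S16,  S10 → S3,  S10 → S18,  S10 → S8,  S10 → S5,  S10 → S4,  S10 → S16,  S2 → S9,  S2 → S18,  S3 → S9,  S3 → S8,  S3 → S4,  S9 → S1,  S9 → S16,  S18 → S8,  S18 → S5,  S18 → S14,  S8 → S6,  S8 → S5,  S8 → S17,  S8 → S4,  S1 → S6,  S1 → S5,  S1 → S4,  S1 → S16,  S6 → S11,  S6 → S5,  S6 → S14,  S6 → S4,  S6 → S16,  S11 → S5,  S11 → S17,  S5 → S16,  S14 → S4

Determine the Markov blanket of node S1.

{S3, S4, S5, S6, S7, S8, S9, S10, S11, S12, S13, S14, S15, S16, S18, S19}

The Markov blanket of a node is its parents, its children, and the other parents of its children.
S1 has parents S7, S9.
Ch(S1) = {S4, S5, S6, S16}.
Other parents of S1's children:
  S6: S8, S15, S19
  S5: S6, S8, S10, S11, S15, S18
  S4: S3, S6, S8, S10, S13, S14, S15
  S16: S5, S6, S7, S9, S10, S12, S15
Taking the union gives {S3, S4, S5, S6, S7, S8, S9, S10, S11, S12, S13, S14, S15, S16, S18, S19}.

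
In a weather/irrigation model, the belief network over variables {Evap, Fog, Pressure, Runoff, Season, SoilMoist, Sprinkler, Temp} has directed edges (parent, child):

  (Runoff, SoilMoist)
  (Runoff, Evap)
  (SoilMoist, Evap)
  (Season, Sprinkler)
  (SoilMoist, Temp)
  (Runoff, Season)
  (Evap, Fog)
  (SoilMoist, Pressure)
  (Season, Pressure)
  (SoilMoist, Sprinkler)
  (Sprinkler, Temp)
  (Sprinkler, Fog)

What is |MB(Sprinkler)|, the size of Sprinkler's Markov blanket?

The Markov blanket of a node is its parents, its children, and the other parents of its children.
Parents of Sprinkler: Season, SoilMoist.
Sprinkler's children: Fog, Temp.
Co-parents of Sprinkler (other parents of its children):
  Fog: Evap
  Temp: SoilMoist
MB(Sprinkler) = {Evap, Fog, Season, SoilMoist, Temp}, which has 5 nodes.

5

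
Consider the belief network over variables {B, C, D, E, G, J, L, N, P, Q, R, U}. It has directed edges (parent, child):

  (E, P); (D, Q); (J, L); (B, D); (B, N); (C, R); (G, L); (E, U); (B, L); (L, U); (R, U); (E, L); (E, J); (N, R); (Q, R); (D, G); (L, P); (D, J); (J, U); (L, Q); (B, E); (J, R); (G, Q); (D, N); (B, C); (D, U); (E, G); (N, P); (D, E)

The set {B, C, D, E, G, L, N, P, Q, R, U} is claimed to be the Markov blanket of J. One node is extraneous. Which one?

By definition, MB(J) is built from J's parents, J's children, and the co-parents of J.
J has children L, R, U.
J has parents D, E.
Parents of each child, excluding J:
  L's other parents are B, E, G.
  parents(R) \ {J} = {C, N, Q}.
  U's other parents are D, E, L, R.
MB(J) = {B, C, D, E, G, L, N, Q, R, U}.
P is neither a parent, child, nor co-parent of J, so it does not belong.

P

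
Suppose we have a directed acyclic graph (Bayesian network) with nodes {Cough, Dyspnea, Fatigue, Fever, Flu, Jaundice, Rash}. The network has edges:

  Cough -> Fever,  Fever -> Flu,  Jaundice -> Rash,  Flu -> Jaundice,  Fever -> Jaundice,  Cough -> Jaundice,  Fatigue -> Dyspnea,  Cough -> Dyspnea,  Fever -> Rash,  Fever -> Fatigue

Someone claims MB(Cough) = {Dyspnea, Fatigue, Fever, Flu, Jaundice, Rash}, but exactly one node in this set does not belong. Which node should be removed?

Rash

By definition, MB(Cough) is built from Cough's parents, Cough's children, and the co-parents of Cough.
Cough's parents: none.
Ch(Cough) = {Dyspnea, Fever, Jaundice}.
Other parents of Cough's children:
  Fever has no other parent.
  parents(Jaundice) \ {Cough} = {Fever, Flu}.
  Dyspnea also has parent Fatigue.
MB(Cough) = {Dyspnea, Fatigue, Fever, Flu, Jaundice}.
Rash is neither a parent, child, nor co-parent of Cough, so it does not belong.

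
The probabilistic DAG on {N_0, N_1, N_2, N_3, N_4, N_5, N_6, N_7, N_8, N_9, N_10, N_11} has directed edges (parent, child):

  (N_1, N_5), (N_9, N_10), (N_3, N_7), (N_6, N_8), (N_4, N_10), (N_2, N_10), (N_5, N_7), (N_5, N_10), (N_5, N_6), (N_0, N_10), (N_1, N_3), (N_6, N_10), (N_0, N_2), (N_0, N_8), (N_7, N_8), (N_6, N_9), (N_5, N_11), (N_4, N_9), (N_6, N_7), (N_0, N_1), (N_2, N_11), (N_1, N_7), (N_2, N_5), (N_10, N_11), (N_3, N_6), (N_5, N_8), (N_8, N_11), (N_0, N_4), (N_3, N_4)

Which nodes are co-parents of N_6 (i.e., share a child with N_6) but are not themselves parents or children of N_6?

Children of N_6: N_7, N_8, N_9, N_10.
  N_7 also has parents N_1, N_3, N_5.
  parents(N_8) \ {N_6} = {N_0, N_5, N_7}.
  N_9's other parent is N_4.
  parents(N_10) \ {N_6} = {N_0, N_2, N_4, N_5, N_9}.
Excluding nodes already adjacent to N_6 (N_3, N_5, N_7, N_8, N_9, N_10), the co-parent-only contribution is {N_0, N_1, N_2, N_4}.

{N_0, N_1, N_2, N_4}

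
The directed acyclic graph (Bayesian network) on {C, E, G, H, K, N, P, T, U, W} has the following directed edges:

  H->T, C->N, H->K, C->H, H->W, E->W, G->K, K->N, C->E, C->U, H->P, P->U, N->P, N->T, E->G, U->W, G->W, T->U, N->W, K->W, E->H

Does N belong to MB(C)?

N is a child of C.
So N ∈ MB(C).

Yes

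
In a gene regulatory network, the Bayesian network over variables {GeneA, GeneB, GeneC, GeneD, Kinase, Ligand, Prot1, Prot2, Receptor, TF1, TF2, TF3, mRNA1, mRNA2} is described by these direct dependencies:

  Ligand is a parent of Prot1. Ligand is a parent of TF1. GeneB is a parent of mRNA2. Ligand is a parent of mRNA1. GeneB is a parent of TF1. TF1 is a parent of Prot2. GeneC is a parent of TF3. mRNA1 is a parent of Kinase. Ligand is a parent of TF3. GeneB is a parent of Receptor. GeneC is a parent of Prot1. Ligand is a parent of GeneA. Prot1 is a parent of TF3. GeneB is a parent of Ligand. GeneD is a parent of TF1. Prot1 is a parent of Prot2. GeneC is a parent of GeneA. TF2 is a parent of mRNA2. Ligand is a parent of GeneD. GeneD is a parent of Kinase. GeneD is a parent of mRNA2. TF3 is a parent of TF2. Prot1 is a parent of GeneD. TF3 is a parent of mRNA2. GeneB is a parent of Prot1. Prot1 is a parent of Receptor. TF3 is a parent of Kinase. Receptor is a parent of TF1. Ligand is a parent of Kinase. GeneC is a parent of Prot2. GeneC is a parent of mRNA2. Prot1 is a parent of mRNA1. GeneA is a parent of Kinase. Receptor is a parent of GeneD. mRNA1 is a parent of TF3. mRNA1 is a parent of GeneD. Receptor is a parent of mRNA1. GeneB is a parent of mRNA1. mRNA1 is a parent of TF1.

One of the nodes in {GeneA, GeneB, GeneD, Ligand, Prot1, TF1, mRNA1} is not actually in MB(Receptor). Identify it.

Receptor has parents GeneB, Prot1.
Ch(Receptor) = {GeneD, TF1, mRNA1}.
Other parents of Receptor's children:
  parents(mRNA1) \ {Receptor} = {GeneB, Ligand, Prot1}.
  GeneD's other parents are Ligand, Prot1, mRNA1.
  parents(TF1) \ {Receptor} = {GeneB, GeneD, Ligand, mRNA1}.
MB(Receptor) = {GeneB, GeneD, Ligand, Prot1, TF1, mRNA1}.
GeneA is neither a parent, child, nor co-parent of Receptor, so it does not belong.

GeneA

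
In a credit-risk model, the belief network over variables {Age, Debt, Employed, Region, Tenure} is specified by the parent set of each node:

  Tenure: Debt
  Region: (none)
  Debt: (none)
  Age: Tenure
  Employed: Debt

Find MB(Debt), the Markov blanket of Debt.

Debt's parents: none.
Children of Debt: Employed, Tenure.
Co-parents of Debt (other parents of its children):
  Tenure: no additional parents.
  Employed: no additional parents.
Union: {} ∪ {Employed, Tenure} ∪ {} = {Employed, Tenure}.

{Employed, Tenure}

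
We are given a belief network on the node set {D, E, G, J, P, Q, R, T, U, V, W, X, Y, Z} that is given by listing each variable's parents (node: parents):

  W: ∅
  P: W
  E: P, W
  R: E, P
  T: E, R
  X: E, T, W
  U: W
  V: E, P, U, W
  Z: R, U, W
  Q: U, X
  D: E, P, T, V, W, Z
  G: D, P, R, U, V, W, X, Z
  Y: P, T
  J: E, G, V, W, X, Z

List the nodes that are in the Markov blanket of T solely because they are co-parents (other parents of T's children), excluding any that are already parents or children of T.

{P, V, W, Z}

Children of T: D, X, Y.
  X also has parents E, W.
  D's other parents are E, P, V, W, Z.
  parents(Y) \ {T} = {P}.
Excluding nodes already adjacent to T (D, E, R, X, Y), the co-parent-only contribution is {P, V, W, Z}.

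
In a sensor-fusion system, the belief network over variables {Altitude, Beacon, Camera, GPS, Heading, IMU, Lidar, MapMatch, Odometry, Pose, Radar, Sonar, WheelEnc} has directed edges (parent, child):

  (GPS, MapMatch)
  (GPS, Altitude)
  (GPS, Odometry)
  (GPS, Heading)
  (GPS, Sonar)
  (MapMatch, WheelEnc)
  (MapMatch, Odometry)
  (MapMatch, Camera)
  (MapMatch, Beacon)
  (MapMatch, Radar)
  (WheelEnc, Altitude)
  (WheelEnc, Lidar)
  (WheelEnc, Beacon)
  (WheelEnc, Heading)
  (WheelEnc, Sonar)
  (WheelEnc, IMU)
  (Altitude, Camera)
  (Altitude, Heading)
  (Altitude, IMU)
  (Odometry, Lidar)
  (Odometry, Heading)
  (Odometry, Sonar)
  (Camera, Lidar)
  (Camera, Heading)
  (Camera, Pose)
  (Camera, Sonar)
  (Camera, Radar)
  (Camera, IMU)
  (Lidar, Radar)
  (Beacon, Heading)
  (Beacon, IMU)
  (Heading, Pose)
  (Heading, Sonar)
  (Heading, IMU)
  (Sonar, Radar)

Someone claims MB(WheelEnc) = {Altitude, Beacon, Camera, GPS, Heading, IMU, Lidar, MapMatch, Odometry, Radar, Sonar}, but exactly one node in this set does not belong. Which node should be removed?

By definition, MB(WheelEnc) is built from WheelEnc's parents, WheelEnc's children, and the co-parents of WheelEnc.
WheelEnc has children Altitude, Beacon, Heading, IMU, Lidar, Sonar.
WheelEnc's parents: MapMatch.
Other parents of WheelEnc's children:
  Altitude also has parent GPS.
  Lidar's other parents are Camera, Odometry.
  Beacon also has parent MapMatch.
  parents(Heading) \ {WheelEnc} = {Altitude, Beacon, Camera, GPS, Odometry}.
  Sonar also has parents Camera, GPS, Heading, Odometry.
  parents(IMU) \ {WheelEnc} = {Altitude, Beacon, Camera, Heading}.
MB(WheelEnc) = {Altitude, Beacon, Camera, GPS, Heading, IMU, Lidar, MapMatch, Odometry, Sonar}.
Radar is neither a parent, child, nor co-parent of WheelEnc, so it does not belong.

Radar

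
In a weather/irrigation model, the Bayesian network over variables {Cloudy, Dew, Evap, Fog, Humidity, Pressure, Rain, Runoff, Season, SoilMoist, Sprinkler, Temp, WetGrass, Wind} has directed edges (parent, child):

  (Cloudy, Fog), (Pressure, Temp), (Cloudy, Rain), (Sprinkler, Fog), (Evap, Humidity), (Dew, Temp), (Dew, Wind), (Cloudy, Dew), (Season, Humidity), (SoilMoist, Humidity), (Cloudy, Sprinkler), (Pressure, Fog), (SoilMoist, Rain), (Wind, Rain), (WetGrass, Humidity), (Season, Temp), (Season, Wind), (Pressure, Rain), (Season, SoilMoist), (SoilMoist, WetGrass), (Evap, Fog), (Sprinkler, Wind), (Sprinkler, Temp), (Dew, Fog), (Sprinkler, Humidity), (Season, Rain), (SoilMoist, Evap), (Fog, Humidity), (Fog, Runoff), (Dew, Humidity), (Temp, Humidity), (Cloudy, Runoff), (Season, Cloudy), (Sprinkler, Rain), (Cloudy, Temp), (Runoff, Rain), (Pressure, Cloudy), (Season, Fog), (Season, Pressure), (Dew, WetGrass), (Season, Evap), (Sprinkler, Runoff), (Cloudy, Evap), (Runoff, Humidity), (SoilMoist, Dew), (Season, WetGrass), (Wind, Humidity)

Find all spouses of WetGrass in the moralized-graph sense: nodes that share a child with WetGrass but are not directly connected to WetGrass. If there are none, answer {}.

{Evap, Fog, Runoff, Sprinkler, Temp, Wind}

Children of WetGrass: Humidity.
  Humidity: Dew, Evap, Fog, Runoff, Season, SoilMoist, Sprinkler, Temp, Wind
Excluding nodes already adjacent to WetGrass (Dew, Humidity, Season, SoilMoist), the co-parent-only contribution is {Evap, Fog, Runoff, Sprinkler, Temp, Wind}.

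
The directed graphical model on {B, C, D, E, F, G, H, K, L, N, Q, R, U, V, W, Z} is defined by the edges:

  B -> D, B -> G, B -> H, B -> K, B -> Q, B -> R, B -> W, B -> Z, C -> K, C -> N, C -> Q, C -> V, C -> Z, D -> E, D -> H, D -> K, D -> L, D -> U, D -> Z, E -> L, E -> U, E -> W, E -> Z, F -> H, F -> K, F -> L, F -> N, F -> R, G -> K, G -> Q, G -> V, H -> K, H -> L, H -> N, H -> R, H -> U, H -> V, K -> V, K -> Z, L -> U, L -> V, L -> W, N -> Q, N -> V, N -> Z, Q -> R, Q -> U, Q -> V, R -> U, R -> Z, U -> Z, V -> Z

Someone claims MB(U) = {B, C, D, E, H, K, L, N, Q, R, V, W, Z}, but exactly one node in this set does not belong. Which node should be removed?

Ch(U) = {Z}.
U has parents D, E, H, L, Q, R.
Other parents of U's children:
  Z: B, C, D, E, K, N, R, V
MB(U) = {B, C, D, E, H, K, L, N, Q, R, V, Z}.
W is neither a parent, child, nor co-parent of U, so it does not belong.

W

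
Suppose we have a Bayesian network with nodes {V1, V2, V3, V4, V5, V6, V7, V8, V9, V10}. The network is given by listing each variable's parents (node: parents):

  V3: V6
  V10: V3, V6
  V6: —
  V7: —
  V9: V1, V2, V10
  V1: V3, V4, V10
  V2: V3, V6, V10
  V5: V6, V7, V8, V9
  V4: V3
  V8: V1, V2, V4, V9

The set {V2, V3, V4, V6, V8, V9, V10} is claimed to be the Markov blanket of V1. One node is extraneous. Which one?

V6

Recall MB(v) = parents ∪ children ∪ spouses, where spouses are the other parents of v's children.
V1 has parents V3, V4, V10.
Children of V1: V8, V9.
Co-parents of V1 (other parents of its children):
  V9 also has parents V2, V10.
  parents(V8) \ {V1} = {V2, V4, V9}.
MB(V1) = {V2, V3, V4, V8, V9, V10}.
V6 is neither a parent, child, nor co-parent of V1, so it does not belong.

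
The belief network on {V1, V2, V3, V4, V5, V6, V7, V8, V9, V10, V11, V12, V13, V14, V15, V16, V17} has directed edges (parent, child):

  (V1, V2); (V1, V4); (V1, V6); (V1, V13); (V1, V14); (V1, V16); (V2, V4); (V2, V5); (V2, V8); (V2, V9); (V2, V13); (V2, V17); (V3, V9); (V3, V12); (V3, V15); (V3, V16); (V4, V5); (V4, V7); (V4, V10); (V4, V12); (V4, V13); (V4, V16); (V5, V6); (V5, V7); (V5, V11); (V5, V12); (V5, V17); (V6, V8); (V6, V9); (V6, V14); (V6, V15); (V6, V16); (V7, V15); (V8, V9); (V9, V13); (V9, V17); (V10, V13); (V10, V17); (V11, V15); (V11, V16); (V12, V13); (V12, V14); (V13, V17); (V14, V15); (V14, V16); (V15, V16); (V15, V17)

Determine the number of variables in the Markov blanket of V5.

13

Recall MB(v) = parents ∪ children ∪ spouses, where spouses are the other parents of v's children.
Children of V5: V6, V7, V11, V12, V17.
Pa(V5) = {V2, V4}.
Parents of each child, excluding V5:
  V6's other parent is V1.
  V7 also has parent V4.
  V11: no additional parents.
  V12's other parents are V3, V4.
  V17 also has parents V2, V9, V10, V13, V15.
MB(V5) = {V1, V2, V3, V4, V6, V7, V9, V10, V11, V12, V13, V15, V17}, which has 13 nodes.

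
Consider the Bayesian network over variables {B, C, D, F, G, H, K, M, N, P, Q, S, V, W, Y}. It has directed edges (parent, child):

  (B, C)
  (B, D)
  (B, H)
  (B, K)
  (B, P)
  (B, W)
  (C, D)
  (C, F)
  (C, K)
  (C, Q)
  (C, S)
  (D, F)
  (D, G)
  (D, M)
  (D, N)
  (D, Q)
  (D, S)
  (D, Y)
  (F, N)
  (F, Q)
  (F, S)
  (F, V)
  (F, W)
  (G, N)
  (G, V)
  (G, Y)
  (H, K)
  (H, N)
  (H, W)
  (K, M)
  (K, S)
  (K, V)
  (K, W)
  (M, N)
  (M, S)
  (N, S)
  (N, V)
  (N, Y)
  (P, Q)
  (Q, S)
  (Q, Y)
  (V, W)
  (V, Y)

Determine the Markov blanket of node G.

{D, F, H, K, M, N, Q, V, Y}

Parents of G: D.
Ch(G) = {N, V, Y}.
Parents of each child, excluding G:
  parents(N) \ {G} = {D, F, H, M}.
  V also has parents F, K, N.
  Y also has parents D, N, Q, V.
MB(G) = {D, F, H, K, M, N, Q, V, Y}.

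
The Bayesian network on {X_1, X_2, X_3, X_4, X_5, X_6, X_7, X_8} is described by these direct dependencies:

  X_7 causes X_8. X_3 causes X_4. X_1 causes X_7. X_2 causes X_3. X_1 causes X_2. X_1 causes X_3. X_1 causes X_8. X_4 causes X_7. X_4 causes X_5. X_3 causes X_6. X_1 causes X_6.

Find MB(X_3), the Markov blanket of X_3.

{X_1, X_2, X_4, X_6}

The Markov blanket of a node is its parents, its children, and the other parents of its children.
X_3's parents: X_1, X_2.
X_3's children: X_4, X_6.
Parents of each child, excluding X_3:
  X_4: no additional parents.
  X_6's other parent is X_1.
Taking the union gives {X_1, X_2, X_4, X_6}.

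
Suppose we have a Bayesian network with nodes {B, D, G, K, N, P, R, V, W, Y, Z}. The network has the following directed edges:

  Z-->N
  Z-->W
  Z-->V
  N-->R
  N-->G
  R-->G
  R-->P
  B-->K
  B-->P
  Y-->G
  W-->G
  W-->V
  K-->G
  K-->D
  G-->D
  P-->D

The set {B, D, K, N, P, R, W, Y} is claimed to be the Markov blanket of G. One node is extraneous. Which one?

B

Recall MB(v) = parents ∪ children ∪ spouses, where spouses are the other parents of v's children.
G's parents: K, N, R, W, Y.
Children of G: D.
Parents of each child, excluding G:
  D's other parents are K, P.
MB(G) = {D, K, N, P, R, W, Y}.
B is neither a parent, child, nor co-parent of G, so it does not belong.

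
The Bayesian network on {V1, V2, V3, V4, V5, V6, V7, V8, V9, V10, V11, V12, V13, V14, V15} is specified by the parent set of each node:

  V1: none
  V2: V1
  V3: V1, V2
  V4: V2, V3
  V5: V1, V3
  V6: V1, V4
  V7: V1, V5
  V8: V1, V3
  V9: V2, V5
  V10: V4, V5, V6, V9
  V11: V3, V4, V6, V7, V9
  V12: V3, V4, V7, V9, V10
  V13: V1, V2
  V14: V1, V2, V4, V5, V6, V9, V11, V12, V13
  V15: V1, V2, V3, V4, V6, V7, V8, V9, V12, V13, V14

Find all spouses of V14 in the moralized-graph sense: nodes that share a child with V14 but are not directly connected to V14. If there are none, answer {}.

{V3, V7, V8}

Children of V14: V15.
  V15: V1, V2, V3, V4, V6, V7, V8, V9, V12, V13
Excluding nodes already adjacent to V14 (V1, V2, V4, V5, V6, V9, V11, V12, V13, V15), the co-parent-only contribution is {V3, V7, V8}.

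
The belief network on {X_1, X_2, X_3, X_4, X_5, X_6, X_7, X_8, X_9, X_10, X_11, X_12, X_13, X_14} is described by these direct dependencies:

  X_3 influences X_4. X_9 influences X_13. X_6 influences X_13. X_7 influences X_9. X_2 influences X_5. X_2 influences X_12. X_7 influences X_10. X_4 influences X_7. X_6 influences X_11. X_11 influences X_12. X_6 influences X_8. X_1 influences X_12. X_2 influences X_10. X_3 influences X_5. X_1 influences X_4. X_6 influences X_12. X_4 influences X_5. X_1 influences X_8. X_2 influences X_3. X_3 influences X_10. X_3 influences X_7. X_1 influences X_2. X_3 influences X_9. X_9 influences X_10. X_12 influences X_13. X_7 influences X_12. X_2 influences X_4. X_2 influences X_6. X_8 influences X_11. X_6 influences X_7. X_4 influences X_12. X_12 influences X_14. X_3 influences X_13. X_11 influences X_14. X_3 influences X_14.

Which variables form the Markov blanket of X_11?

Parents of X_11: X_6, X_8.
X_11 has children X_12, X_14.
For each child, the remaining parents (spouses of X_11):
  X_12 also has parents X_1, X_2, X_4, X_6, X_7.
  parents(X_14) \ {X_11} = {X_3, X_12}.
Taking the union gives {X_1, X_2, X_3, X_4, X_6, X_7, X_8, X_12, X_14}.

{X_1, X_2, X_3, X_4, X_6, X_7, X_8, X_12, X_14}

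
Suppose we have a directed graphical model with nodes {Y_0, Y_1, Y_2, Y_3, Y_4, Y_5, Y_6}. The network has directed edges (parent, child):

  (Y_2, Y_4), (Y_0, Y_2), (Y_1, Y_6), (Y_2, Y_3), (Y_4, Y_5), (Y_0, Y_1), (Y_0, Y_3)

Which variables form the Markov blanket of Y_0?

By definition, MB(Y_0) is built from Y_0's parents, Y_0's children, and the co-parents of Y_0.
Y_0's parents: none.
Y_0 has children Y_1, Y_2, Y_3.
Co-parents of Y_0 (other parents of its children):
  Y_1 has no other parent.
  Y_2: no additional parents.
  parents(Y_3) \ {Y_0} = {Y_2}.
So the Markov blanket of Y_0 is {Y_1, Y_2, Y_3}.

{Y_1, Y_2, Y_3}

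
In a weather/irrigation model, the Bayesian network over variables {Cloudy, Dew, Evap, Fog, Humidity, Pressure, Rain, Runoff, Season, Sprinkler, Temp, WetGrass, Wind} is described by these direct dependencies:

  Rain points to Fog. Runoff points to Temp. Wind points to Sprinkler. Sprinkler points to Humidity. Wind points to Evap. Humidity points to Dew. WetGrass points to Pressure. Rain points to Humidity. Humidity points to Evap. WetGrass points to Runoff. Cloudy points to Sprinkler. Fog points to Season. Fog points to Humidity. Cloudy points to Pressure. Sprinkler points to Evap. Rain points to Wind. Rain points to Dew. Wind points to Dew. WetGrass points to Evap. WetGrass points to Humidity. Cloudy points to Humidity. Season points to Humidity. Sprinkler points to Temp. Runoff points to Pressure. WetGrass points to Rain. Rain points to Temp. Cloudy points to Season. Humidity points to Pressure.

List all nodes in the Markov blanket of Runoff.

Runoff has parent WetGrass.
Runoff's children: Pressure, Temp.
For each child, the remaining parents (spouses of Runoff):
  Pressure: Cloudy, Humidity, WetGrass
  Temp: Rain, Sprinkler
Union: {WetGrass} ∪ {Pressure, Temp} ∪ {Cloudy, Humidity, Rain, Sprinkler, WetGrass} = {Cloudy, Humidity, Pressure, Rain, Sprinkler, Temp, WetGrass}.

{Cloudy, Humidity, Pressure, Rain, Sprinkler, Temp, WetGrass}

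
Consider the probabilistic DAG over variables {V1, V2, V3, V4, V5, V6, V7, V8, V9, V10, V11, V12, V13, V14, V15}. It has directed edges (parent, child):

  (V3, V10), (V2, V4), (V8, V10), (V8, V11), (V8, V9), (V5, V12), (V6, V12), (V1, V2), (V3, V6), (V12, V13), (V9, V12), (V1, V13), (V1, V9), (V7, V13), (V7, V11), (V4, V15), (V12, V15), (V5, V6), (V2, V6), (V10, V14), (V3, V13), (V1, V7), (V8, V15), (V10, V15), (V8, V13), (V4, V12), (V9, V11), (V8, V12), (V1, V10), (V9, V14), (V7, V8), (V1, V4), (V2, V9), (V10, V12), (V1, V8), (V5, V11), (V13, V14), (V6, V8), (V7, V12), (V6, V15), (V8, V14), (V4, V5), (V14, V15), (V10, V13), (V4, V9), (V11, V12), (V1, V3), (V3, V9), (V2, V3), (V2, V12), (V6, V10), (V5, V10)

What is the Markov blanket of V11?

{V2, V4, V5, V6, V7, V8, V9, V10, V12}

By definition, MB(V11) is built from V11's parents, V11's children, and the co-parents of V11.
Parents of V11: V5, V7, V8, V9.
Children of V11: V12.
Co-parents of V11 (other parents of its children):
  V12: V2, V4, V5, V6, V7, V8, V9, V10
Union: {V5, V7, V8, V9} ∪ {V12} ∪ {V2, V4, V5, V6, V7, V8, V9, V10} = {V2, V4, V5, V6, V7, V8, V9, V10, V12}.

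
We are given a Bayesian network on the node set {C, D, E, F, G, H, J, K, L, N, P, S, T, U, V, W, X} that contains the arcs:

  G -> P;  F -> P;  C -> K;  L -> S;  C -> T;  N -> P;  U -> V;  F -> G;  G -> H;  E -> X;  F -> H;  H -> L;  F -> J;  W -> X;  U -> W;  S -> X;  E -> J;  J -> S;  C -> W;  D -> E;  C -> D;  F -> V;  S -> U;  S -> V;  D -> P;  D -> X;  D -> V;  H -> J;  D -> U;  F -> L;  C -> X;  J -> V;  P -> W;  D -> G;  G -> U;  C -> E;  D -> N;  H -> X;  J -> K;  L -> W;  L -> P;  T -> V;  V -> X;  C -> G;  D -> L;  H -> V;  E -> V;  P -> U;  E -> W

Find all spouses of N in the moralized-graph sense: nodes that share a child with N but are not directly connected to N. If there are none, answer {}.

{F, G, L}

Children of N: P.
  parents(P) \ {N} = {D, F, G, L}.
Excluding nodes already adjacent to N (D, P), the co-parent-only contribution is {F, G, L}.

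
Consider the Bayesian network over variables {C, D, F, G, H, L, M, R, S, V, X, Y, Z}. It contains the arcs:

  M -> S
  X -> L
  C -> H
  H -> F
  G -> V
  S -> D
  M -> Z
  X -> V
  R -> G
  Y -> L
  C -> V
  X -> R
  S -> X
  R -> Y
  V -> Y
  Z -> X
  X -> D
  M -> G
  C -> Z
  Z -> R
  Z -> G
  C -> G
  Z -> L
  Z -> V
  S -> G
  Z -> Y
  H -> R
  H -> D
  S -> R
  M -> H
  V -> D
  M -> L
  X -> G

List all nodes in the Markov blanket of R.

{C, G, H, M, S, V, X, Y, Z}

Recall MB(v) = parents ∪ children ∪ spouses, where spouses are the other parents of v's children.
R's parents: H, S, X, Z.
Children of R: G, Y.
Parents of each child, excluding R:
  parents(G) \ {R} = {C, M, S, X, Z}.
  Y also has parents V, Z.
MB(R) = {C, G, H, M, S, V, X, Y, Z}.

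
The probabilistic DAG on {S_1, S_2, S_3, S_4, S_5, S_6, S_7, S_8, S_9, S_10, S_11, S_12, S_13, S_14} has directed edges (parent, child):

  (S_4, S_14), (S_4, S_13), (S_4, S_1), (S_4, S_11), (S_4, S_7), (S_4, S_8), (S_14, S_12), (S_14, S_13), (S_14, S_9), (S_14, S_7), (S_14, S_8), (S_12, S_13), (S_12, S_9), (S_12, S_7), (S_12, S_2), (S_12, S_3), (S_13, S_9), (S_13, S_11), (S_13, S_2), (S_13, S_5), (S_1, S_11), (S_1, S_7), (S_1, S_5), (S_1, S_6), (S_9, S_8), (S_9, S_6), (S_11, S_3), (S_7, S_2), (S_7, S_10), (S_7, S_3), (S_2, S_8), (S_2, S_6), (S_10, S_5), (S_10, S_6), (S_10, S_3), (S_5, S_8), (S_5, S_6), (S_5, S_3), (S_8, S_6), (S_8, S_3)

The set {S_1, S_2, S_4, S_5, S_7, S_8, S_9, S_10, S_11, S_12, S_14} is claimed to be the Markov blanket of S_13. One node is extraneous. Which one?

S_8

S_13 has children S_2, S_5, S_9, S_11.
Pa(S_13) = {S_4, S_12, S_14}.
For each child, the remaining parents (spouses of S_13):
  S_9 also has parents S_12, S_14.
  S_11 also has parents S_1, S_4.
  S_2's other parents are S_7, S_12.
  S_5 also has parents S_1, S_10.
MB(S_13) = {S_1, S_2, S_4, S_5, S_7, S_9, S_10, S_11, S_12, S_14}.
S_8 is neither a parent, child, nor co-parent of S_13, so it does not belong.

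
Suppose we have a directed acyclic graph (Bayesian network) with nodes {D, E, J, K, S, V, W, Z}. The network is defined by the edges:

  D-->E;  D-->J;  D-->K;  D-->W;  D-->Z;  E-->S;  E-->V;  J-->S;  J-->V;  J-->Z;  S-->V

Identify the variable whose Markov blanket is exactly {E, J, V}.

S

The target node must have every member of {E, J, V} as a parent, child, or co-parent, and no others.
Parents of S: E, J; children: V; co-parents: E, J.
These exactly cover the given set, so the node is S.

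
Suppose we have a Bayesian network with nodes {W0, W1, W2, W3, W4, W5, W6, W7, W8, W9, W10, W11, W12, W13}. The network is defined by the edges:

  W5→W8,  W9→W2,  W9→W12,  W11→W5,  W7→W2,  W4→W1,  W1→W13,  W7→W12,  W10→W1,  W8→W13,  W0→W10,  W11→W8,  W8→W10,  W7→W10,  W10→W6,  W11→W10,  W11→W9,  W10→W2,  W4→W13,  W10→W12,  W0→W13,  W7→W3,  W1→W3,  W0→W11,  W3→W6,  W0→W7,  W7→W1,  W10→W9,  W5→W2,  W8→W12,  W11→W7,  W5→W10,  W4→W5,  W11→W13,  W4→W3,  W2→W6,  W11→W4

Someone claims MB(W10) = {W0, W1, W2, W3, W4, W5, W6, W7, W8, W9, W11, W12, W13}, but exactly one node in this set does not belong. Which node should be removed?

W13

Recall MB(v) = parents ∪ children ∪ spouses, where spouses are the other parents of v's children.
W10's children: W1, W2, W6, W9, W12.
W10 has parents W0, W5, W7, W8, W11.
Other parents of W10's children:
  W9's other parent is W11.
  parents(W1) \ {W10} = {W4, W7}.
  parents(W12) \ {W10} = {W7, W8, W9}.
  W2's other parents are W5, W7, W9.
  parents(W6) \ {W10} = {W2, W3}.
MB(W10) = {W0, W1, W2, W3, W4, W5, W6, W7, W8, W9, W11, W12}.
W13 is neither a parent, child, nor co-parent of W10, so it does not belong.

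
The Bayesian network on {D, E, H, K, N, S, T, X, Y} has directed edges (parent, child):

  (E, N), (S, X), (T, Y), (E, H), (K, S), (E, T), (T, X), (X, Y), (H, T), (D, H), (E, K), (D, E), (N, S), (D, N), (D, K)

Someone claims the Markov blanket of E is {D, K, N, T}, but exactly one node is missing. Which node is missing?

E has children H, K, N, T.
Parents of E: D.
Co-parents of E (other parents of its children):
  H's other parent is D.
  parents(K) \ {E} = {D}.
  parents(N) \ {E} = {D}.
  parents(T) \ {E} = {H}.
MB(E) = {D, H, K, N, T}.
Comparing with the claimed set, H is missing.

H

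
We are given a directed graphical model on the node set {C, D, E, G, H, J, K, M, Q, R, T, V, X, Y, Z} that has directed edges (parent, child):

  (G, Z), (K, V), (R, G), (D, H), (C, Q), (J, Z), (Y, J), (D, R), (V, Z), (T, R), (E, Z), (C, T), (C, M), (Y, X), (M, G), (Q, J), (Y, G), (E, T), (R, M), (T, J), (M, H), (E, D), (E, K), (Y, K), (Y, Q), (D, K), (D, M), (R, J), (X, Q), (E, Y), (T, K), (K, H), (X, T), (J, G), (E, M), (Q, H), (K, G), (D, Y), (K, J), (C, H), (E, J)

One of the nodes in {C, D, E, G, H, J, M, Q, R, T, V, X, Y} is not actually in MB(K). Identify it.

X

Recall MB(v) = parents ∪ children ∪ spouses, where spouses are the other parents of v's children.
K's parents: D, E, T, Y.
Ch(K) = {G, H, J, V}.
Other parents of K's children:
  J's other parents are E, Q, R, T, Y.
  V has no other parent.
  H's other parents are C, D, M, Q.
  G's other parents are J, M, R, Y.
MB(K) = {C, D, E, G, H, J, M, Q, R, T, V, Y}.
X is neither a parent, child, nor co-parent of K, so it does not belong.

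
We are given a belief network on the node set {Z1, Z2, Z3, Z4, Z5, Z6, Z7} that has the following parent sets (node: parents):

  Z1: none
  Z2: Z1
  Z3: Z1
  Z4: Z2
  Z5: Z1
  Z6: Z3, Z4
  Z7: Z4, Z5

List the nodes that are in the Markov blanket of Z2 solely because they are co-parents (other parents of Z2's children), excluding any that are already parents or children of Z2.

Children of Z2: Z4.
  Z4: no additional parents.
Excluding nodes already adjacent to Z2 (Z1, Z4), the co-parent-only contribution is {}.

{}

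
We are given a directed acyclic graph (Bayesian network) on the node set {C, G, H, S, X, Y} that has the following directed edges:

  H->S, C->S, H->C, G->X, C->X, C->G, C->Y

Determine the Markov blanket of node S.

Pa(S) = {C, H}.
Ch(S) = {}.
With no children, S has no spouses; the co-parent set is empty.
Union: {C, H} ∪ {} ∪ {} = {C, H}.

{C, H}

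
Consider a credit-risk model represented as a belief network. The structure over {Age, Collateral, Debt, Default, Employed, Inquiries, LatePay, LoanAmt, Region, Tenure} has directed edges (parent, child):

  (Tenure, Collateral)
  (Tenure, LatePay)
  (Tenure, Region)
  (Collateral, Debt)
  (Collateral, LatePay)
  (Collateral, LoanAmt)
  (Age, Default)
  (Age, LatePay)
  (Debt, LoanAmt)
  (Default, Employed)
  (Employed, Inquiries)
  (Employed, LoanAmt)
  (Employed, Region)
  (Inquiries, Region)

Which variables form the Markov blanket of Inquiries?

The Markov blanket of a node is its parents, its children, and the other parents of its children.
Children of Inquiries: Region.
Pa(Inquiries) = {Employed}.
For each child, the remaining parents (spouses of Inquiries):
  Region's other parents are Employed, Tenure.
MB(Inquiries) = {Employed, Region, Tenure}.

{Employed, Region, Tenure}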